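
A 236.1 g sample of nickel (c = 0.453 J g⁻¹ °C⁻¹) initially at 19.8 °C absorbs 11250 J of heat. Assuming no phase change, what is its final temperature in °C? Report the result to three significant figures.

T_f = 125 °C

ΔT = q / (m c) = 11250 / (236.1 × 0.453) = 105.2 °C
T_f = 19.8 + 105.2 = 125.0 °C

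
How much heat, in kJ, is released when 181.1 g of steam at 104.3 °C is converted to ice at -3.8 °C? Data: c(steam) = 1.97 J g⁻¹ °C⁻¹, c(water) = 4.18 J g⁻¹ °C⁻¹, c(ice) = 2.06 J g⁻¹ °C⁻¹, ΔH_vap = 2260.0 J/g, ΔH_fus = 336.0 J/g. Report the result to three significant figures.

q1 (cool steam 104.3→100 °C): 181.1 × 1.97 × 4.3 = 1534 J
q2 (condense at 100 °C): 181.1 × 2260.0 = 409286 J
q3 (cool water 100→0 °C): 181.1 × 4.18 × 100.0 = 75700 J
q4 (freeze at 0 °C): 181.1 × 336.0 = 60850 J
q5 (cool ice 0→-3.8 °C): 181.1 × 2.06 × 3.8 = 1418 J
Total: 1534 + 409286 + 75700 + 60850 + 1418 = 548788 J = 549 kJ

q = 549 kJ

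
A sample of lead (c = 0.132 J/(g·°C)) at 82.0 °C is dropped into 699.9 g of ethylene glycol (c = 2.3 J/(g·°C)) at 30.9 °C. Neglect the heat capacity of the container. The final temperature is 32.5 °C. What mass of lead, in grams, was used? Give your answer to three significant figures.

q_gained = (699.9 × 2.3) × (32.5 − 30.9) = 2576 J
q_lost = m × 0.132 × (82.0 − 32.5) = 6.534 m
m = 2576 / 6.534 = 394 g

m = 394 g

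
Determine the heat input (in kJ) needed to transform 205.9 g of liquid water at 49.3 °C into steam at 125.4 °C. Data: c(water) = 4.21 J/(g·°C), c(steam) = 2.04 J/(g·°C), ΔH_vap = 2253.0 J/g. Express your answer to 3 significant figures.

q = 519 kJ

q1 (heat water 49.3→100.0 °C): 205.9 × 4.21 × 50.7 = 43949 J
q2 (vaporize at 100 °C): 205.9 × 2253.0 = 463893 J
q3 (heat steam 100.0→125.4 °C): 205.9 × 2.04 × 25.4 = 10669 J
Total: 43949 + 463893 + 10669 = 518511 J = 519 kJ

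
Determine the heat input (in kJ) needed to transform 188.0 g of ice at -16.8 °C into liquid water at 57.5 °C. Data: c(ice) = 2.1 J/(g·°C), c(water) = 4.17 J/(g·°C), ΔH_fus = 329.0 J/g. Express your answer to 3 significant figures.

q1 (heat ice -16.8→0.0 °C): 188.0 × 2.1 × 16.8 = 6633 J
q2 (melt at 0 °C): 188.0 × 329.0 = 61852 J
q3 (heat water 0.0→57.5 °C): 188.0 × 4.17 × 57.5 = 45078 J
Total: 6633 + 61852 + 45078 = 113563 J = 114 kJ

q = 114 kJ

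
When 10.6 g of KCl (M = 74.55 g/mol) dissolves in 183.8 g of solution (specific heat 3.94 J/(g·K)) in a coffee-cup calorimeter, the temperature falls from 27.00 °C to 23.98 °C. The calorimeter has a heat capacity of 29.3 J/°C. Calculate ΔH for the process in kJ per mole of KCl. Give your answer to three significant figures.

ΔH = 16.0 kJ/mol

|ΔT| = |23.98 − 27.00| = 3.02 °C
|q_surr| = (183.8 × 3.94 + 29.3) × 3.02 = 753.472 × 3.02 = 2275 J
n(KCl) = 10.6 / 74.55 = 0.1422 mol
Temperature fell, so q_rxn = +|q_surr| = 2.275 kJ
ΔH = q_rxn / n = 16.00 kJ/mol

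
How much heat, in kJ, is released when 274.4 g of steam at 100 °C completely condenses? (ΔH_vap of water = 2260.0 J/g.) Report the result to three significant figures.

q = m × ΔH_vap = 274.4 × 2260.0 = 620100 J = 620 kJ

q = 620 kJ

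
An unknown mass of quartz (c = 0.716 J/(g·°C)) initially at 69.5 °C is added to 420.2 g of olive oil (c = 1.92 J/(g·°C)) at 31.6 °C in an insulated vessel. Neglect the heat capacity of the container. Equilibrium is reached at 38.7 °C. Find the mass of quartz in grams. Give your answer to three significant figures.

q_gained = (420.2 × 1.92) × (38.7 − 31.6) = 5728 J
q_lost = m × 0.716 × (69.5 − 38.7) = 22.0528 m
m = 5728 / 22.0528 = 260 g

m = 260 g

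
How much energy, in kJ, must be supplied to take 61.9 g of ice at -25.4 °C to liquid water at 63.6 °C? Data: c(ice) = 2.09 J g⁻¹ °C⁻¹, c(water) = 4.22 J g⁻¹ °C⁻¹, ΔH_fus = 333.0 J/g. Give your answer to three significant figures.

q1 (heat ice -25.4→0.0 °C): 61.9 × 2.09 × 25.4 = 3286 J
q2 (melt at 0 °C): 61.9 × 333.0 = 20613 J
q3 (heat water 0.0→63.6 °C): 61.9 × 4.22 × 63.6 = 16613 J
Total: 3286 + 20613 + 16613 = 40512 J = 40.5 kJ

q = 40.5 kJ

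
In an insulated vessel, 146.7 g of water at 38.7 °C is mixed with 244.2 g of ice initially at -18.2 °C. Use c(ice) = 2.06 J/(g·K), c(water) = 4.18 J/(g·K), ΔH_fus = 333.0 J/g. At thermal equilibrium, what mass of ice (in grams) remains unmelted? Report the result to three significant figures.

Heat to warm all ice to 0 °C: 244.2×2.06×18.2 = 9155.5 J
Heat released by water cooling to 0 °C: 146.7×4.18×38.7 = 23731 J
23731 J < 9155.5 + 244.2×333.0 = 90474.1 J, so not all ice melts; final T = 0 °C.
Heat left for melting: 23731 − 9155.5 = 14575.5 J
Mass melted = 14575.5 / 333.0 = 43.77 g
Ice remaining = 244.2 − 43.77 = 200.43 g

m_ice remaining = 200 g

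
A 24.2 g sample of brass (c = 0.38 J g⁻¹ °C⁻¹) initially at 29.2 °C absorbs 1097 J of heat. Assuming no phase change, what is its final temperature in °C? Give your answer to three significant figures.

T_f = 148 °C

ΔT = q / (m c) = 1097 / (24.2 × 0.38) = 119.29 °C
T_f = 29.2 + 119.29 = 148.49 °C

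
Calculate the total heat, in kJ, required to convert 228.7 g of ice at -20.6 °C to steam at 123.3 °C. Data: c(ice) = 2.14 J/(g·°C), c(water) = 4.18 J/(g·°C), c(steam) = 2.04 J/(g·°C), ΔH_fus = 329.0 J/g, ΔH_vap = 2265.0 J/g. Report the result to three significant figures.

q = 710 kJ

q1 (heat ice -20.6→0.0 °C): 228.7 × 2.14 × 20.6 = 10082 J
q2 (melt at 0 °C): 228.7 × 329.0 = 75242 J
q3 (heat water 0.0→100.0 °C): 228.7 × 4.18 × 100.0 = 95597 J
q4 (vaporize at 100 °C): 228.7 × 2265.0 = 518006 J
q5 (heat steam 100.0→123.3 °C): 228.7 × 2.04 × 23.3 = 10871 J
Total: 10082 + 75242 + 95597 + 518006 + 10871 = 709798 J = 710 kJ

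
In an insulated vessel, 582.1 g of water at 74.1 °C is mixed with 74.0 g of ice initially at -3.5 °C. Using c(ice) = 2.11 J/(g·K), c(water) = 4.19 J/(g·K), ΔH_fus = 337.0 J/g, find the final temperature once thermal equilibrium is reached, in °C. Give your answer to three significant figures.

T_f = 56.5 °C

Heat to bring ice to 0 °C and melt it: q₁ = 74.0×2.11×3.5 + 74.0×337.0 = 25484 J
Heat the water can supply cooling to 0 °C: 582.1×4.19×74.1 = 180730 J > q₁, so all ice melts.
Energy balance: 582.1×4.19×(74.1 − T) = 25484 + 74.0×4.19×(T − 0)
2438.999(74.1 − T) = 25484 + 310.06 T
180730 − 25484 = 2749.059 T
T = 155246 / 2749.059 = 56.47 °C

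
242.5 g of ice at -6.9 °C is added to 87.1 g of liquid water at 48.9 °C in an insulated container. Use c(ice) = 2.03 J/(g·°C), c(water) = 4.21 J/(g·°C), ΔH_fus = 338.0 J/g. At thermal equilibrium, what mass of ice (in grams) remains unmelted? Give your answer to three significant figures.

m_ice remaining = 199 g

Heat to warm all ice to 0 °C: 242.5×2.03×6.9 = 3396.70 J
Heat released by water cooling to 0 °C: 87.1×4.21×48.9 = 17931.2 J
17931.2 J < 3396.70 + 242.5×338.0 = 85361.70 J, so not all ice melts; final T = 0 °C.
Heat left for melting: 17931.2 − 3396.70 = 14534.50 J
Mass melted = 14534.50 / 338.0 = 43.001 g
Ice remaining = 242.5 − 43.001 = 199.499 g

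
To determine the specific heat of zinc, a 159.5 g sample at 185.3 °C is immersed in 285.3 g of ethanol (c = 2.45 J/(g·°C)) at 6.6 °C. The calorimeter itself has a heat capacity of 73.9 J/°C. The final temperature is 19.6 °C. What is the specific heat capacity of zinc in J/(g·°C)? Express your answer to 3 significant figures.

c = 0.380 J/(g·°C)

q_gained = (285.3 × 2.45 + 73.9) × (19.6 − 6.6) = 10050 J
q_lost = 159.5 × c × (185.3 − 19.6) = 26429.15 c
Set equal: c = 10050 / 26429.15 = 0.380 J/(g·°C)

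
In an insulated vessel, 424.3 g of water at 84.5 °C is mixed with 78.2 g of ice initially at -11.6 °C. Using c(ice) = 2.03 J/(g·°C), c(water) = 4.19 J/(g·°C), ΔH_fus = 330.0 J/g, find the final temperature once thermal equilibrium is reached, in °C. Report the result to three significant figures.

T_f = 58.2 °C

Heat to bring ice to 0 °C and melt it: q₁ = 78.2×2.03×11.6 + 78.2×330.0 = 27647 J
Heat the water can supply cooling to 0 °C: 424.3×4.19×84.5 = 150226 J > q₁, so all ice melts.
Energy balance: 424.3×4.19×(84.5 − T) = 27647 + 78.2×4.19×(T − 0)
1777.817(84.5 − T) = 27647 + 327.658 T
150226 − 27647 = 2105.475 T
T = 122579 / 2105.475 = 58.22 °C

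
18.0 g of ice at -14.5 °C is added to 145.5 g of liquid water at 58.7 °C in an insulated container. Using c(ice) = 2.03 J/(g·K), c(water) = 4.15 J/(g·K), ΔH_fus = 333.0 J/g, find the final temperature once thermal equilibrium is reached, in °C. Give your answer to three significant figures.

Heat to bring ice to 0 °C and melt it: q₁ = 18.0×2.03×14.5 + 18.0×333.0 = 6523.8 J
Heat the water can supply cooling to 0 °C: 145.5×4.15×58.7 = 35444.5 J > q₁, so all ice melts.
Energy balance: 145.5×4.15×(58.7 − T) = 6523.8 + 18.0×4.15×(T − 0)
603.825(58.7 − T) = 6523.8 + 74.7 T
35444.5 − 6523.8 = 678.525 T
T = 28920.7 / 678.525 = 42.62 °C

T_f = 42.6 °C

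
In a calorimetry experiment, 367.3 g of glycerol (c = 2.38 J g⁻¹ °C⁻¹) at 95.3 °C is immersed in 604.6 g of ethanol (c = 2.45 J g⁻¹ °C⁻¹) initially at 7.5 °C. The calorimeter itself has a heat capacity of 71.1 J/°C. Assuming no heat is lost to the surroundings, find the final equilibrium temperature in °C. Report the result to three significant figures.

T_f = 39.1 °C

Heat lost by glycerol = heat gained by ethanol + calorimeter.
(367.3)(2.38)(95.3 − T) = [(604.6)(2.45) + 71.1](T − 7.5)
874.174 (95.3 − T) = 1552.37 (T − 7.5)
83309 − 874.174 T = 1552.37 T − 11643
94952 = 2426.544 T
T = 39.13 °C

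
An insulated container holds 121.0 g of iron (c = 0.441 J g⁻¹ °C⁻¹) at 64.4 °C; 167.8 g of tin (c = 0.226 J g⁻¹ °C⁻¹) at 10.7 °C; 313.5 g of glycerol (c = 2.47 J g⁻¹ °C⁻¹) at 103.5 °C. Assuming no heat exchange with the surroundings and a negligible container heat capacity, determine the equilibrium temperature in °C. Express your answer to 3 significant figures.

Σ mᵢcᵢ(T − Tᵢ) = 0  ⇒  T = Σ mᵢcᵢTᵢ / Σ mᵢcᵢ
Σ mᵢcᵢ = 121.0×0.441 + 167.8×0.226 + 313.5×2.47 = 865.6288
Σ mᵢcᵢTᵢ = 53.361×64.4 + 37.9228×10.7 + 774.345×103.5 = 83987
T = 83987 / 865.6288 = 97.02 °C

T_f = 97.0 °C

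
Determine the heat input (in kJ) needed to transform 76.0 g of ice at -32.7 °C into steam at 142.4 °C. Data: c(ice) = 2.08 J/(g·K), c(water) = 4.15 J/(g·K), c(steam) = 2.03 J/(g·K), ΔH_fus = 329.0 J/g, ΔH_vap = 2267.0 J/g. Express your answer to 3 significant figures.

q = 241 kJ

q1 (heat ice -32.7→0.0 °C): 76.0 × 2.08 × 32.7 = 5169 J
q2 (melt at 0 °C): 76.0 × 329.0 = 25004 J
q3 (heat water 0.0→100.0 °C): 76.0 × 4.15 × 100.0 = 31540 J
q4 (vaporize at 100 °C): 76.0 × 2267.0 = 172292 J
q5 (heat steam 100.0→142.4 °C): 76.0 × 2.03 × 42.4 = 6541 J
Total: 5169 + 25004 + 31540 + 172292 + 6541 = 240546 J = 241 kJ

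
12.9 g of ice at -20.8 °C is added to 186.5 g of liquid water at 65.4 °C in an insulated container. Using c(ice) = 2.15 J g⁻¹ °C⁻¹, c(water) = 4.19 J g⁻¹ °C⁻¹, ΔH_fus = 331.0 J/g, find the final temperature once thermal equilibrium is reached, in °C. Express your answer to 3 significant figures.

Heat to bring ice to 0 °C and melt it: q₁ = 12.9×2.15×20.8 + 12.9×331.0 = 4846.8 J
Heat the water can supply cooling to 0 °C: 186.5×4.19×65.4 = 51105.8 J > q₁, so all ice melts.
Energy balance: 186.5×4.19×(65.4 − T) = 4846.8 + 12.9×4.19×(T − 0)
781.435(65.4 − T) = 4846.8 + 54.051 T
51105.8 − 4846.8 = 835.486 T
T = 46259.0 / 835.486 = 55.37 °C

T_f = 55.4 °C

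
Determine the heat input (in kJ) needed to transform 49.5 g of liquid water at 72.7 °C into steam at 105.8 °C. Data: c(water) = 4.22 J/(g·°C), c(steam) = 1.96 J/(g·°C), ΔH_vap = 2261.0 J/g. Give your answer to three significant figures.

q = 118 kJ

q1 (heat water 72.7→100.0 °C): 49.5 × 4.22 × 27.3 = 5703 J
q2 (vaporize at 100 °C): 49.5 × 2261.0 = 111920 J
q3 (heat steam 100.0→105.8 °C): 49.5 × 1.96 × 5.8 = 563 J
Total: 5703 + 111920 + 563 = 118186 J = 118 kJ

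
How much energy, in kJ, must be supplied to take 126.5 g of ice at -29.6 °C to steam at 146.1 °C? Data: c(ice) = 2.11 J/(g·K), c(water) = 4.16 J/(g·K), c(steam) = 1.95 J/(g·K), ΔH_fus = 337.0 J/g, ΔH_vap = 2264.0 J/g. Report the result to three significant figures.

q = 401 kJ

q1 (heat ice -29.6→0.0 °C): 126.5 × 2.11 × 29.6 = 7901 J
q2 (melt at 0 °C): 126.5 × 337.0 = 42631 J
q3 (heat water 0.0→100.0 °C): 126.5 × 4.16 × 100.0 = 52624 J
q4 (vaporize at 100 °C): 126.5 × 2264.0 = 286396 J
q5 (heat steam 100.0→146.1 °C): 126.5 × 1.95 × 46.1 = 11372 J
Total: 7901 + 42631 + 52624 + 286396 + 11372 = 400924 J = 401 kJ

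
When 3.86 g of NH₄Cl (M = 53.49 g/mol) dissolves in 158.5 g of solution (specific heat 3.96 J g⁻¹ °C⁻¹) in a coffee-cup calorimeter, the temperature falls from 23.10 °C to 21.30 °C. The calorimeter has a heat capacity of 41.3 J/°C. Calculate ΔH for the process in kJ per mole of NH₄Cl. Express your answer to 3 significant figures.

ΔH = 16.7 kJ/mol

|ΔT| = |21.30 − 23.10| = 1.80 °C
|q_surr| = (158.5 × 3.96 + 41.3) × 1.80 = 668.96 × 1.80 = 1204 J
n(NH₄Cl) = 3.86 / 53.49 = 0.07216 mol
Temperature fell, so q_rxn = +|q_surr| = 1.204 kJ
ΔH = q_rxn / n = 16.69 kJ/mol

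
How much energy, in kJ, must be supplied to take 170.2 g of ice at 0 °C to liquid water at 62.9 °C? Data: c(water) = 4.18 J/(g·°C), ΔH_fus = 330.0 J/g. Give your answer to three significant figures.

q1 (melt at 0 °C): 170.2 × 330.0 = 56166 J
q2 (heat water 0.0→62.9 °C): 170.2 × 4.18 × 62.9 = 44749 J
Total: 56166 + 44749 = 100915 J = 101 kJ

q = 101 kJ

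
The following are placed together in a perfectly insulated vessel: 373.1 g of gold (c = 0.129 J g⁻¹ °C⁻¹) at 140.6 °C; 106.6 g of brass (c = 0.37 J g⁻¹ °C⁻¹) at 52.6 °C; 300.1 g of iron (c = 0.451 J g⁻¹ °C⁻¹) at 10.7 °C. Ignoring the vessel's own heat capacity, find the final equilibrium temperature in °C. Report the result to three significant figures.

T_f = 46.2 °C

Σ mᵢcᵢ(T − Tᵢ) = 0  ⇒  T = Σ mᵢcᵢTᵢ / Σ mᵢcᵢ
Σ mᵢcᵢ = 373.1×0.129 + 106.6×0.37 + 300.1×0.451 = 222.9170
Σ mᵢcᵢTᵢ = 48.1299×140.6 + 39.442×52.6 + 135.3451×10.7 = 10290
T = 10290 / 222.9170 = 46.16 °C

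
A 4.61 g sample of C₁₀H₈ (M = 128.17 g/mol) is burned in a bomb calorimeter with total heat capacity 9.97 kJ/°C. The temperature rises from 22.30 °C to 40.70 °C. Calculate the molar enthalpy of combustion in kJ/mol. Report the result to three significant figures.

ΔH = -5100 kJ/mol

ΔT = 40.70 − 22.30 = 18.40 °C
q_cal = C_cal × ΔT = 9.97 × 18.40 = 183.448 kJ
n = 4.61 / 128.17 = 0.03597 mol
q_rxn = −q_cal = -183.448 kJ
ΔH = -183.448 / 0.03597 = -5100 kJ/mol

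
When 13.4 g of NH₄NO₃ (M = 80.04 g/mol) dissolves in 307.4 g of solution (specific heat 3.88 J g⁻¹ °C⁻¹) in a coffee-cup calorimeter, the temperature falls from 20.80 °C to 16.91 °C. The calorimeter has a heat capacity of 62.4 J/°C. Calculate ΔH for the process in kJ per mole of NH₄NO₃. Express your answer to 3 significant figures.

ΔH = 29.2 kJ/mol

|ΔT| = |16.91 − 20.80| = 3.89 °C
|q_surr| = (307.4 × 3.88 + 62.4) × 3.89 = 1255.112 × 3.89 = 4882 J
n(NH₄NO₃) = 13.4 / 80.04 = 0.1674 mol
Temperature fell, so q_rxn = +|q_surr| = 4.882 kJ
ΔH = q_rxn / n = 29.16 kJ/mol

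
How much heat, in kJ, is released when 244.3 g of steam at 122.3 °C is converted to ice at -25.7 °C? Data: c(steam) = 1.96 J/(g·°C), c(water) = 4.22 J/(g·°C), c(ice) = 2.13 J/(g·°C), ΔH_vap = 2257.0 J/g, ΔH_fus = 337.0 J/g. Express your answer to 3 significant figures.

q1 (cool steam 122.3→100 °C): 244.3 × 1.96 × 22.3 = 10678 J
q2 (condense at 100 °C): 244.3 × 2257.0 = 551385 J
q3 (cool water 100→0 °C): 244.3 × 4.22 × 100.0 = 103095 J
q4 (freeze at 0 °C): 244.3 × 337.0 = 82329 J
q5 (cool ice 0→-25.7 °C): 244.3 × 2.13 × 25.7 = 13373 J
Total: 10678 + 551385 + 103095 + 82329 + 13373 = 760860 J = 761 kJ

q = 761 kJ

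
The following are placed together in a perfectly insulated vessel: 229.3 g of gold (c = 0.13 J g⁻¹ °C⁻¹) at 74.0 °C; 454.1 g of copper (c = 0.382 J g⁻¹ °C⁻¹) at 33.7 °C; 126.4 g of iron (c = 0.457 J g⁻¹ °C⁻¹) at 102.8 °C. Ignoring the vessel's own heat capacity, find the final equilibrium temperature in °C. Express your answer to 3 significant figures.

T_f = 53.6 °C

Σ mᵢcᵢ(T − Tᵢ) = 0  ⇒  T = Σ mᵢcᵢTᵢ / Σ mᵢcᵢ
Σ mᵢcᵢ = 229.3×0.13 + 454.1×0.382 + 126.4×0.457 = 261.0400
Σ mᵢcᵢTᵢ = 29.809×74.0 + 173.4662×33.7 + 57.7648×102.8 = 13990
T = 13990 / 261.0400 = 53.59 °C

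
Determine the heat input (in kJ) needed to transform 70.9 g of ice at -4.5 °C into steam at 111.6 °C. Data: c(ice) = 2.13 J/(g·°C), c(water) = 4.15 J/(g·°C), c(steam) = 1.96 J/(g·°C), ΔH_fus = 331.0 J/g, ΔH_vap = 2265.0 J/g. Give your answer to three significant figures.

q1 (heat ice -4.5→0.0 °C): 70.9 × 2.13 × 4.5 = 680 J
q2 (melt at 0 °C): 70.9 × 331.0 = 23468 J
q3 (heat water 0.0→100.0 °C): 70.9 × 4.15 × 100.0 = 29424 J
q4 (vaporize at 100 °C): 70.9 × 2265.0 = 160589 J
q5 (heat steam 100.0→111.6 °C): 70.9 × 1.96 × 11.6 = 1612 J
Total: 680 + 23468 + 29424 + 160589 + 1612 = 215773 J = 216 kJ

q = 216 kJ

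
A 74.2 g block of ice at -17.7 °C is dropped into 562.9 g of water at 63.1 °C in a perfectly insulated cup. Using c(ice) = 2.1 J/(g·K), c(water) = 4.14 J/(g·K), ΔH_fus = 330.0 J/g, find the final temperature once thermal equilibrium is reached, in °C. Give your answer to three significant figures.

T_f = 45.4 °C

Heat to bring ice to 0 °C and melt it: q₁ = 74.2×2.1×17.7 + 74.2×330.0 = 27244 J
Heat the water can supply cooling to 0 °C: 562.9×4.14×63.1 = 147049 J > q₁, so all ice melts.
Energy balance: 562.9×4.14×(63.1 − T) = 27244 + 74.2×4.14×(T − 0)
2330.406(63.1 − T) = 27244 + 307.188 T
147049 − 27244 = 2637.594 T
T = 119805 / 2637.594 = 45.42 °C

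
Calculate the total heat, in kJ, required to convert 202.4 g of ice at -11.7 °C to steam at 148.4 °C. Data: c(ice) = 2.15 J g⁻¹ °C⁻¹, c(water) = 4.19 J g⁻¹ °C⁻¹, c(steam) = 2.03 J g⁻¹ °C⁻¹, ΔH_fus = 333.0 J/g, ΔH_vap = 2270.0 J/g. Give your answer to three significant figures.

q1 (heat ice -11.7→0.0 °C): 202.4 × 2.15 × 11.7 = 5091 J
q2 (melt at 0 °C): 202.4 × 333.0 = 67399 J
q3 (heat water 0.0→100.0 °C): 202.4 × 4.19 × 100.0 = 84806 J
q4 (vaporize at 100 °C): 202.4 × 2270.0 = 459448 J
q5 (heat steam 100.0→148.4 °C): 202.4 × 2.03 × 48.4 = 19886 J
Total: 5091 + 67399 + 84806 + 459448 + 19886 = 636630 J = 637 kJ

q = 637 kJ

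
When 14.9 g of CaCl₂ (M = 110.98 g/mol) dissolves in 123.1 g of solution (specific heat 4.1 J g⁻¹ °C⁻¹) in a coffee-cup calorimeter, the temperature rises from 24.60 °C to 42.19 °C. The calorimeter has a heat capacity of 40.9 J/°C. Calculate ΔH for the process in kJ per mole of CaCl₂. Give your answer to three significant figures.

|ΔT| = |42.19 − 24.60| = 17.59 °C
|q_surr| = (123.1 × 4.1 + 40.9) × 17.59 = 545.61 × 17.59 = 9597 J
n(CaCl₂) = 14.9 / 110.98 = 0.1343 mol
Temperature rose, so q_rxn = −|q_surr| = -9.597 kJ
ΔH = q_rxn / n = -71.46 kJ/mol

ΔH = -71.5 kJ/mol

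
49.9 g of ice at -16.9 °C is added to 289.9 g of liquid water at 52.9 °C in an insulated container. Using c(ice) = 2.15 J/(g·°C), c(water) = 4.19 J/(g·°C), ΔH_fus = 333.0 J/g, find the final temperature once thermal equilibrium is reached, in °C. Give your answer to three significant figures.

T_f = 32.2 °C

Heat to bring ice to 0 °C and melt it: q₁ = 49.9×2.15×16.9 + 49.9×333.0 = 18430 J
Heat the water can supply cooling to 0 °C: 289.9×4.19×52.9 = 64256.6 J > q₁, so all ice melts.
Energy balance: 289.9×4.19×(52.9 − T) = 18430 + 49.9×4.19×(T − 0)
1214.681(52.9 − T) = 18430 + 209.081 T
64256.6 − 18430 = 1423.762 T
T = 45826.6 / 1423.762 = 32.19 °C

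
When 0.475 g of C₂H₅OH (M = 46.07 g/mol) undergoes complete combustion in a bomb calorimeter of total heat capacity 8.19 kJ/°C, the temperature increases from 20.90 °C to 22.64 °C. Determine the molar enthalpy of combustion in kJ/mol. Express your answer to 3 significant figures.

ΔT = 22.64 − 20.90 = 1.74 °C
q_cal = C_cal × ΔT = 8.19 × 1.74 = 14.2506 kJ
n = 0.475 / 46.07 = 0.01031 mol
q_rxn = −q_cal = -14.2506 kJ
ΔH = -14.2506 / 0.01031 = -1382 kJ/mol

ΔH = -1380 kJ/mol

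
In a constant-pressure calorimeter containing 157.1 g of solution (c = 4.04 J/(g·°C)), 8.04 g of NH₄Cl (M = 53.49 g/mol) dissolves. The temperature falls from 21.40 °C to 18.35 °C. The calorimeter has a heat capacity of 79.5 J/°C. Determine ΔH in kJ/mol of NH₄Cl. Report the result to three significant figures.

|ΔT| = |18.35 − 21.40| = 3.05 °C
|q_surr| = (157.1 × 4.04 + 79.5) × 3.05 = 714.184 × 3.05 = 2178 J
n(NH₄Cl) = 8.04 / 53.49 = 0.1503 mol
Temperature fell, so q_rxn = +|q_surr| = 2.178 kJ
ΔH = q_rxn / n = 14.49 kJ/mol

ΔH = 14.5 kJ/mol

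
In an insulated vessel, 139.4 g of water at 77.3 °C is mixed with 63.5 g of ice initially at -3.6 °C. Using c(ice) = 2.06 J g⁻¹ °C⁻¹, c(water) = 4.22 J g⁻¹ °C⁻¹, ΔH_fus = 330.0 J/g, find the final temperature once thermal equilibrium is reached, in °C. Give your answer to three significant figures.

T_f = 28.1 °C

Heat to bring ice to 0 °C and melt it: q₁ = 63.5×2.06×3.6 + 63.5×330.0 = 21426 J
Heat the water can supply cooling to 0 °C: 139.4×4.22×77.3 = 45473.1 J > q₁, so all ice melts.
Energy balance: 139.4×4.22×(77.3 − T) = 21426 + 63.5×4.22×(T − 0)
588.268(77.3 − T) = 21426 + 267.97 T
45473.1 − 21426 = 856.238 T
T = 24047.1 / 856.238 = 28.08 °C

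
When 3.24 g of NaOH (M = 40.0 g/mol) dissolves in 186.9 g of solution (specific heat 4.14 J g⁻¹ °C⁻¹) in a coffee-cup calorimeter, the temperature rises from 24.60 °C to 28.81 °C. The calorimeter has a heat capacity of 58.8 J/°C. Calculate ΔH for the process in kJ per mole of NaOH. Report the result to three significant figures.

ΔH = -43.3 kJ/mol

|ΔT| = |28.81 − 24.60| = 4.21 °C
|q_surr| = (186.9 × 4.14 + 58.8) × 4.21 = 832.566 × 4.21 = 3505 J
n(NaOH) = 3.24 / 40.0 = 0.08100 mol
Temperature rose, so q_rxn = −|q_surr| = -3.505 kJ
ΔH = q_rxn / n = -43.27 kJ/mol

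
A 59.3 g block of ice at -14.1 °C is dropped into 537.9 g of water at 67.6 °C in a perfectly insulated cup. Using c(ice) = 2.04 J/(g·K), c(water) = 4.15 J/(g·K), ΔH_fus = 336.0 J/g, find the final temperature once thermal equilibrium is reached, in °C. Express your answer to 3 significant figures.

Heat to bring ice to 0 °C and melt it: q₁ = 59.3×2.04×14.1 + 59.3×336.0 = 21631 J
Heat the water can supply cooling to 0 °C: 537.9×4.15×67.6 = 150902 J > q₁, so all ice melts.
Energy balance: 537.9×4.15×(67.6 − T) = 21631 + 59.3×4.15×(T − 0)
2232.285(67.6 − T) = 21631 + 246.095 T
150902 − 21631 = 2478.380 T
T = 129271 / 2478.380 = 52.16 °C

T_f = 52.2 °C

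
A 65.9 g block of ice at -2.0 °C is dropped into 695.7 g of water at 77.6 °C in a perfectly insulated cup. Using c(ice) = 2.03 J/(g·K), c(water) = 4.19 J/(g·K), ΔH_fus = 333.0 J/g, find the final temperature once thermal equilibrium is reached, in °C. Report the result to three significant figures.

T_f = 63.9 °C

Heat to bring ice to 0 °C and melt it: q₁ = 65.9×2.03×2.0 + 65.9×333.0 = 22212 J
Heat the water can supply cooling to 0 °C: 695.7×4.19×77.6 = 226203 J > q₁, so all ice melts.
Energy balance: 695.7×4.19×(77.6 − T) = 22212 + 65.9×4.19×(T − 0)
2914.983(77.6 − T) = 22212 + 276.121 T
226203 − 22212 = 3191.104 T
T = 203991 / 3191.104 = 63.92 °C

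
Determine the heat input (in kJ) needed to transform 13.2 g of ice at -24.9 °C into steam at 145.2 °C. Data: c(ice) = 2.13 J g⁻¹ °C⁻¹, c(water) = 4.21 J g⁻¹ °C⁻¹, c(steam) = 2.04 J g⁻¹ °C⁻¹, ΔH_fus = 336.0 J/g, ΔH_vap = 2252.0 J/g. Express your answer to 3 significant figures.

q = 41.6 kJ

q1 (heat ice -24.9→0.0 °C): 13.2 × 2.13 × 24.9 = 700 J
q2 (melt at 0 °C): 13.2 × 336.0 = 4435 J
q3 (heat water 0.0→100.0 °C): 13.2 × 4.21 × 100.0 = 5557 J
q4 (vaporize at 100 °C): 13.2 × 2252.0 = 29726 J
q5 (heat steam 100.0→145.2 °C): 13.2 × 2.04 × 45.2 = 1217 J
Total: 700 + 4435 + 5557 + 29726 + 1217 = 41635 J = 41.6 kJ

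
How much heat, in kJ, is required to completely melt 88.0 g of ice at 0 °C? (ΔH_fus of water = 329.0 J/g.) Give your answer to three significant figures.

q = m × ΔH_fus = 88.0 × 329.0 = 28950 J = 29.0 kJ

q = 29.0 kJ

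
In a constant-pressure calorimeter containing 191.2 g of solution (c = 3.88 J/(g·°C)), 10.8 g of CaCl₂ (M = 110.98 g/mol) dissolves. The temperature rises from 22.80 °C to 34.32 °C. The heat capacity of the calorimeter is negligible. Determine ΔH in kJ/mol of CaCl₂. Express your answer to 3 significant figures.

|ΔT| = |34.32 − 22.80| = 11.52 °C
|q_surr| = (191.2 × 3.88) × 11.52 = 741.856 × 11.52 = 8546 J
n(CaCl₂) = 10.8 / 110.98 = 0.09731 mol
Temperature rose, so q_rxn = −|q_surr| = -8.546 kJ
ΔH = q_rxn / n = -87.82 kJ/mol

ΔH = -87.8 kJ/mol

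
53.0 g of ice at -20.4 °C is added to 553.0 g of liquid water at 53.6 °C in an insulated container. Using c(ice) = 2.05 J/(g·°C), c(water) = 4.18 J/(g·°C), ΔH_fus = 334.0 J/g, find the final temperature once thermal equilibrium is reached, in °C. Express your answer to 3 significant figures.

T_f = 41.0 °C

Heat to bring ice to 0 °C and melt it: q₁ = 53.0×2.05×20.4 + 53.0×334.0 = 19918 J
Heat the water can supply cooling to 0 °C: 553.0×4.18×53.6 = 123899 J > q₁, so all ice melts.
Energy balance: 553.0×4.18×(53.6 − T) = 19918 + 53.0×4.18×(T − 0)
2311.54(53.6 − T) = 19918 + 221.54 T
123899 − 19918 = 2533.08 T
T = 103981 / 2533.08 = 41.049 °C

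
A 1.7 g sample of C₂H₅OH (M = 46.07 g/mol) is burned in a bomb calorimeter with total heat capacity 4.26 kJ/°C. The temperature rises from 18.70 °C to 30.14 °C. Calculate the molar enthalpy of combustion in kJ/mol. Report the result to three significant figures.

ΔH = -1320 kJ/mol

ΔT = 30.14 − 18.70 = 11.44 °C
q_cal = C_cal × ΔT = 4.26 × 11.44 = 48.7344 kJ
n = 1.7 / 46.07 = 0.03690 mol
q_rxn = −q_cal = -48.7344 kJ
ΔH = -48.7344 / 0.03690 = -1321 kJ/mol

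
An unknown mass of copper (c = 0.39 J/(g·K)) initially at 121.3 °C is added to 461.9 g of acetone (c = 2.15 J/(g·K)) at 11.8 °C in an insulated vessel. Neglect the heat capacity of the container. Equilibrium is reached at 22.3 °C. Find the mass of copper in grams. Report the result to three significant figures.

m = 270 g

q_gained = (461.9 × 2.15) × (22.3 − 11.8) = 10430 J
q_lost = m × 0.39 × (121.3 − 22.3) = 38.61 m
m = 10430 / 38.61 = 270 g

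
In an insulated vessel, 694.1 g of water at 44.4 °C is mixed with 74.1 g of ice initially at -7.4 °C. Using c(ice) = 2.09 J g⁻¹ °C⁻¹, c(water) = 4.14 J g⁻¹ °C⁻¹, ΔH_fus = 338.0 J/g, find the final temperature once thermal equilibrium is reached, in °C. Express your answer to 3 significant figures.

Heat to bring ice to 0 °C and melt it: q₁ = 74.1×2.09×7.4 + 74.1×338.0 = 26192 J
Heat the water can supply cooling to 0 °C: 694.1×4.14×44.4 = 127587 J > q₁, so all ice melts.
Energy balance: 694.1×4.14×(44.4 − T) = 26192 + 74.1×4.14×(T − 0)
2873.574(44.4 − T) = 26192 + 306.774 T
127587 − 26192 = 3180.348 T
T = 101395 / 3180.348 = 31.88 °C

T_f = 31.9 °C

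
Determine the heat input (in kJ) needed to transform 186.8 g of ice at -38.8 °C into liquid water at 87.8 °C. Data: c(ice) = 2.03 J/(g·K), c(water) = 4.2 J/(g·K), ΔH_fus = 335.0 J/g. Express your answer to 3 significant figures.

q1 (heat ice -38.8→0.0 °C): 186.8 × 2.03 × 38.8 = 14713 J
q2 (melt at 0 °C): 186.8 × 335.0 = 62578 J
q3 (heat water 0.0→87.8 °C): 186.8 × 4.2 × 87.8 = 68884 J
Total: 14713 + 62578 + 68884 = 146175 J = 146 kJ

q = 146 kJ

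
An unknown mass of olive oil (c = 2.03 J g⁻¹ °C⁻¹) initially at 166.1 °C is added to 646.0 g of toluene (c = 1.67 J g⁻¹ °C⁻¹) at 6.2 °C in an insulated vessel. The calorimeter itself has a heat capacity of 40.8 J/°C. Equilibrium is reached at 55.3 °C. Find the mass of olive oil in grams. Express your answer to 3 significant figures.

q_gained = (646.0 × 1.67 + 40.8) × (55.3 − 6.2) = 54970 J
q_lost = m × 2.03 × (166.1 − 55.3) = 224.924 m
m = 54970 / 224.924 = 244 g

m = 244 g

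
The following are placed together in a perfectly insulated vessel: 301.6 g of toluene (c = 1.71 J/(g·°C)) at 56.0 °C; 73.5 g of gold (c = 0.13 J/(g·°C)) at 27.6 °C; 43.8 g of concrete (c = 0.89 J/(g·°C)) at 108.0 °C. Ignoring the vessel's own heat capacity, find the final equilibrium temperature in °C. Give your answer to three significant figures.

Σ mᵢcᵢ(T − Tᵢ) = 0  ⇒  T = Σ mᵢcᵢTᵢ / Σ mᵢcᵢ
Σ mᵢcᵢ = 301.6×1.71 + 73.5×0.13 + 43.8×0.89 = 564.273
Σ mᵢcᵢTᵢ = 515.736×56.0 + 9.555×27.6 + 38.982×108.0 = 33355
T = 33355 / 564.273 = 59.11 °C

T_f = 59.1 °C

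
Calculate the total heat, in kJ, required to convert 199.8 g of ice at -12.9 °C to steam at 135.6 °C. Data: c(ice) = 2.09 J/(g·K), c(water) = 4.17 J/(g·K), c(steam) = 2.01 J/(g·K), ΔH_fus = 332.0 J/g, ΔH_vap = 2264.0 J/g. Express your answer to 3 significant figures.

q1 (heat ice -12.9→0.0 °C): 199.8 × 2.09 × 12.9 = 5387 J
q2 (melt at 0 °C): 199.8 × 332.0 = 66334 J
q3 (heat water 0.0→100.0 °C): 199.8 × 4.17 × 100.0 = 83317 J
q4 (vaporize at 100 °C): 199.8 × 2264.0 = 452347 J
q5 (heat steam 100.0→135.6 °C): 199.8 × 2.01 × 35.6 = 14297 J
Total: 5387 + 66334 + 83317 + 452347 + 14297 = 621682 J = 622 kJ

q = 622 kJ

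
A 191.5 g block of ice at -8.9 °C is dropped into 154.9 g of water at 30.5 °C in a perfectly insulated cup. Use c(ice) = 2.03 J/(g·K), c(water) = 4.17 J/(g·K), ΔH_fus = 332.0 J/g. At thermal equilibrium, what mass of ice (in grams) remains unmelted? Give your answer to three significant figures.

Heat to warm all ice to 0 °C: 191.5×2.03×8.9 = 3459.8 J
Heat released by water cooling to 0 °C: 154.9×4.17×30.5 = 19701 J
19701 J < 3459.8 + 191.5×332.0 = 67037.8 J, so not all ice melts; final T = 0 °C.
Heat left for melting: 19701 − 3459.8 = 16241.2 J
Mass melted = 16241.2 / 332.0 = 48.92 g
Ice remaining = 191.5 − 48.92 = 142.58 g

m_ice remaining = 143 g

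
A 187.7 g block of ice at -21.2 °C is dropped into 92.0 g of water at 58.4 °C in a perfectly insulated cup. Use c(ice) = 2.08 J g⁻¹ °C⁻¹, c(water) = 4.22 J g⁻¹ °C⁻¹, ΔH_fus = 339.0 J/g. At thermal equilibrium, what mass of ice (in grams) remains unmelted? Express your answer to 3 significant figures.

m_ice remaining = 145 g

Heat to warm all ice to 0 °C: 187.7×2.08×21.2 = 8276.8 J
Heat released by water cooling to 0 °C: 92.0×4.22×58.4 = 22673 J
22673 J < 8276.8 + 187.7×339.0 = 71907.1 J, so not all ice melts; final T = 0 °C.
Heat left for melting: 22673 − 8276.8 = 14396.2 J
Mass melted = 14396.2 / 339.0 = 42.47 g
Ice remaining = 187.7 − 42.47 = 145.23 g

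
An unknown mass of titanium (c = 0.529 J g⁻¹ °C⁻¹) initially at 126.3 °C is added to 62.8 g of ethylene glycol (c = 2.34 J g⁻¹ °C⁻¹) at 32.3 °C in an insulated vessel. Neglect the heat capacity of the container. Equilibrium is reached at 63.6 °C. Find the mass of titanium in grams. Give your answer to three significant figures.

m = 139 g

q_gained = (62.8 × 2.34) × (63.6 − 32.3) = 4600 J
q_lost = m × 0.529 × (126.3 − 63.6) = 33.1683 m
m = 4600 / 33.1683 = 139 g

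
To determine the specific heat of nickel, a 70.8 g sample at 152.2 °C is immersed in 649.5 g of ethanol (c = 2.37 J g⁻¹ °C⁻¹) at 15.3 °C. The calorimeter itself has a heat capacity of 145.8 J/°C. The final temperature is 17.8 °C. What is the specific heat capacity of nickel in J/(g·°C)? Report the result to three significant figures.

q_gained = (649.5 × 2.37 + 145.8) × (17.8 − 15.3) = 4213 J
q_lost = 70.8 × c × (152.2 − 17.8) = 9515.52 c
Set equal: c = 4213 / 9515.52 = 0.443 J/(g·°C)

c = 0.443 J/(g·°C)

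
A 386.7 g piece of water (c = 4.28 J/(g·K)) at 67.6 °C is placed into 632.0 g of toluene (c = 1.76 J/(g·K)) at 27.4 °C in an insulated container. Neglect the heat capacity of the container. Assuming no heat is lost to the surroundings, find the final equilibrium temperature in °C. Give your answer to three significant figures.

Heat lost by water = heat gained by toluene.
(386.7)(4.28)(67.6 − T) = (632.0)(1.76)(T − 27.4)
1655.076 (67.6 − T) = 1112.32 (T − 27.4)
111880 − 1655.076 T = 1112.32 T − 30478
142358 = 2767.396 T
T = 51.44 °C

T_f = 51.4 °C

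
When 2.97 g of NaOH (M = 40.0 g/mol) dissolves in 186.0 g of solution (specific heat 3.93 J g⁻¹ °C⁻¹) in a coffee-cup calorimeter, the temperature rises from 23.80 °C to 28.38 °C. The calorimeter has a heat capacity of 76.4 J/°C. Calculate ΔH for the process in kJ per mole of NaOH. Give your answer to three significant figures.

|ΔT| = |28.38 − 23.80| = 4.58 °C
|q_surr| = (186.0 × 3.93 + 76.4) × 4.58 = 807.38 × 4.58 = 3698 J
n(NaOH) = 2.97 / 40.0 = 0.07425 mol
Temperature rose, so q_rxn = −|q_surr| = -3.698 kJ
ΔH = q_rxn / n = -49.80 kJ/mol

ΔH = -49.8 kJ/mol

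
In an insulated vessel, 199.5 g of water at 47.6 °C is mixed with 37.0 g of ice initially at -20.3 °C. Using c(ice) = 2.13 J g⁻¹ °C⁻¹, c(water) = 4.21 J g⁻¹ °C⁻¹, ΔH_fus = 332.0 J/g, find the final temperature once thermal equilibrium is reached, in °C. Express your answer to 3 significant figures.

Heat to bring ice to 0 °C and melt it: q₁ = 37.0×2.13×20.3 + 37.0×332.0 = 13884 J
Heat the water can supply cooling to 0 °C: 199.5×4.21×47.6 = 39979.0 J > q₁, so all ice melts.
Energy balance: 199.5×4.21×(47.6 − T) = 13884 + 37.0×4.21×(T − 0)
839.895(47.6 − T) = 13884 + 155.77 T
39979.0 − 13884 = 995.665 T
T = 26095.0 / 995.665 = 26.21 °C

T_f = 26.2 °C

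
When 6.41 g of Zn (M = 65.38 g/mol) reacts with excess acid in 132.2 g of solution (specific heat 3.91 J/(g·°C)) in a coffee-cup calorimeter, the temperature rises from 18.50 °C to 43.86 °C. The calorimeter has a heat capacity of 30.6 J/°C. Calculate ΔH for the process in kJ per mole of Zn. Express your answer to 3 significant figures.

ΔH = -142 kJ/mol

|ΔT| = |43.86 − 18.50| = 25.36 °C
|q_surr| = (132.2 × 3.91 + 30.6) × 25.36 = 547.502 × 25.36 = 13880 J
n(Zn) = 6.41 / 65.38 = 0.09804 mol
Temperature rose, so q_rxn = −|q_surr| = -13.88 kJ
ΔH = q_rxn / n = -141.6 kJ/mol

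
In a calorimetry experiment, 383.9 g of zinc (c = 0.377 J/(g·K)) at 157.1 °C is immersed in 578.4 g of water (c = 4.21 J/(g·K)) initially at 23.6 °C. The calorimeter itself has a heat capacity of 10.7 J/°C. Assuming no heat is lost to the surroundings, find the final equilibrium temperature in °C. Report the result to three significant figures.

T_f = 31.1 °C

Heat lost by zinc = heat gained by water + calorimeter.
(383.9)(0.377)(157.1 − T) = [(578.4)(4.21) + 10.7](T − 23.6)
144.7303 (157.1 − T) = 2445.764 (T − 23.6)
22737 − 144.7303 T = 2445.764 T − 57720
80457 = 2590.4943 T
T = 31.06 °C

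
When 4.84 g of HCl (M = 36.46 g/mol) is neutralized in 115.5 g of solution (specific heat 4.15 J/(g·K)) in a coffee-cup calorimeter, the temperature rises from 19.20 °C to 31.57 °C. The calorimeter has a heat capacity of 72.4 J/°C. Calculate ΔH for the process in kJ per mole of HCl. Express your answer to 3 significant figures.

ΔH = -51.4 kJ/mol

|ΔT| = |31.57 − 19.20| = 12.37 °C
|q_surr| = (115.5 × 4.15 + 72.4) × 12.37 = 551.725 × 12.37 = 6825 J
n(HCl) = 4.84 / 36.46 = 0.1327 mol
Temperature rose, so q_rxn = −|q_surr| = -6.825 kJ
ΔH = q_rxn / n = -51.43 kJ/mol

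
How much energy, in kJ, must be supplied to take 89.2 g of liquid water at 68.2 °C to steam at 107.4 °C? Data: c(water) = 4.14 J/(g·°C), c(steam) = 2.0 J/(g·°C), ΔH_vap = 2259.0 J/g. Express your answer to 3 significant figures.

q1 (heat water 68.2→100.0 °C): 89.2 × 4.14 × 31.8 = 11743 J
q2 (vaporize at 100 °C): 89.2 × 2259.0 = 201503 J
q3 (heat steam 100.0→107.4 °C): 89.2 × 2.0 × 7.4 = 1320 J
Total: 11743 + 201503 + 1320 = 214566 J = 215 kJ

q = 215 kJ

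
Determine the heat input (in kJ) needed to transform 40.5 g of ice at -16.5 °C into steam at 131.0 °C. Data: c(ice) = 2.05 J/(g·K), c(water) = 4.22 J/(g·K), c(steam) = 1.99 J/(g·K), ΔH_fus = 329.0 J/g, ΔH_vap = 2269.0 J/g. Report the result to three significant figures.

q = 126 kJ

q1 (heat ice -16.5→0.0 °C): 40.5 × 2.05 × 16.5 = 1370 J
q2 (melt at 0 °C): 40.5 × 329.0 = 13325 J
q3 (heat water 0.0→100.0 °C): 40.5 × 4.22 × 100.0 = 17091 J
q4 (vaporize at 100 °C): 40.5 × 2269.0 = 91895 J
q5 (heat steam 100.0→131.0 °C): 40.5 × 1.99 × 31.0 = 2498 J
Total: 1370 + 13325 + 17091 + 91895 + 2498 = 126179 J = 126 kJ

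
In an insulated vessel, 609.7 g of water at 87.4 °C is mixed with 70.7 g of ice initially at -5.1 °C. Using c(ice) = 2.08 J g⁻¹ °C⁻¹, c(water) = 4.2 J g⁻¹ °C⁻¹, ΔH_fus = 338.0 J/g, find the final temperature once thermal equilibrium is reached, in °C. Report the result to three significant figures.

T_f = 69.7 °C

Heat to bring ice to 0 °C and melt it: q₁ = 70.7×2.08×5.1 + 70.7×338.0 = 24647 J
Heat the water can supply cooling to 0 °C: 609.7×4.2×87.4 = 223809 J > q₁, so all ice melts.
Energy balance: 609.7×4.2×(87.4 − T) = 24647 + 70.7×4.2×(T − 0)
2560.74(87.4 − T) = 24647 + 296.94 T
223809 − 24647 = 2857.68 T
T = 199162 / 2857.68 = 69.69 °C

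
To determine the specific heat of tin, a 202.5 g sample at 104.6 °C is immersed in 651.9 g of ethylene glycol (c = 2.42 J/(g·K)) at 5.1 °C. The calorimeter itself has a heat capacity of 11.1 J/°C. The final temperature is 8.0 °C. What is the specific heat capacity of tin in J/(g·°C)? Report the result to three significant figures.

c = 0.236 J/(g·°C)

q_gained = (651.9 × 2.42 + 11.1) × (8.0 − 5.1) = 4607 J
q_lost = 202.5 × c × (104.6 − 8.0) = 19561.5 c
Set equal: c = 4607 / 19561.5 = 0.236 J/(g·°C)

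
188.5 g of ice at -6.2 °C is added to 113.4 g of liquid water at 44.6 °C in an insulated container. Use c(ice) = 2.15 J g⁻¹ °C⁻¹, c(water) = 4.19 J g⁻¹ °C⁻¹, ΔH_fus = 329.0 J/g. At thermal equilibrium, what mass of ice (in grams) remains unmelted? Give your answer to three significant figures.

m_ice remaining = 132 g

Heat to warm all ice to 0 °C: 188.5×2.15×6.2 = 2512.7 J
Heat released by water cooling to 0 °C: 113.4×4.19×44.6 = 21192 J
21192 J < 2512.7 + 188.5×329.0 = 64529.2 J, so not all ice melts; final T = 0 °C.
Heat left for melting: 21192 − 2512.7 = 18679.3 J
Mass melted = 18679.3 / 329.0 = 56.78 g
Ice remaining = 188.5 − 56.78 = 131.72 g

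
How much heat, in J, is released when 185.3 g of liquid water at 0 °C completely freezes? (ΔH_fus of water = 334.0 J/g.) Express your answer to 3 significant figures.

q = m × ΔH_fus = 185.3 × 334.0 = 61890 J

q = 61900 J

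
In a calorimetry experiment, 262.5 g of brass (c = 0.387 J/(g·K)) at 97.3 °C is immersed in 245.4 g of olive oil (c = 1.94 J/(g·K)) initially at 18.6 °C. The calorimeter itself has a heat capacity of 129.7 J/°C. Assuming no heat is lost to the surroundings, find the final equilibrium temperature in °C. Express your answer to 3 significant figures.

Heat lost by brass = heat gained by olive oil + calorimeter.
(262.5)(0.387)(97.3 − T) = [(245.4)(1.94) + 129.7](T − 18.6)
101.5875 (97.3 − T) = 605.776 (T − 18.6)
9884.5 − 101.5875 T = 605.776 T − 11267
21151.5 = 707.3635 T
T = 29.90 °C

T_f = 29.9 °C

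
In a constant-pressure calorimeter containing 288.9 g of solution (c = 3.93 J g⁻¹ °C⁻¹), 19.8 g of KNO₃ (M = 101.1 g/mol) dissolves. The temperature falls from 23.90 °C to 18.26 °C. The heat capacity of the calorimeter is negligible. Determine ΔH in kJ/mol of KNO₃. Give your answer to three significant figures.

ΔH = 32.7 kJ/mol

|ΔT| = |18.26 − 23.90| = 5.64 °C
|q_surr| = (288.9 × 3.93) × 5.64 = 1135.377 × 5.64 = 6404 J
n(KNO₃) = 19.8 / 101.1 = 0.1958 mol
Temperature fell, so q_rxn = +|q_surr| = 6.404 kJ
ΔH = q_rxn / n = 32.71 kJ/mol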